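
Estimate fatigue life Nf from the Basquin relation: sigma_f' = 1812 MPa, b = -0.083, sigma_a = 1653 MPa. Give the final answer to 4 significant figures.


sigma_a = sigma_f' * (2*Nf)^b
2*Nf = (sigma_a / sigma_f')^(1/b)
2*Nf = (1653 / 1812)^(1/-0.083)
2*Nf = 3.02375
Nf = 1.512 cycles


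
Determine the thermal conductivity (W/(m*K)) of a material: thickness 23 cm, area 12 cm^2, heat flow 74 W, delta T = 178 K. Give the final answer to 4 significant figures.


k = Q*L / (A*dT)
L = 0.23 m, A = 1.2e-03 m^2
k = 74 * 0.23 / (1.2e-03 * 178)
k = 79.68 W/(m*K)


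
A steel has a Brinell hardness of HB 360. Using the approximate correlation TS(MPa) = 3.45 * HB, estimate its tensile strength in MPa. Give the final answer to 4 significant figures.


TS (MPa) = 3.45 * HB
TS = 3.45 * 360
TS = 1242 MPa


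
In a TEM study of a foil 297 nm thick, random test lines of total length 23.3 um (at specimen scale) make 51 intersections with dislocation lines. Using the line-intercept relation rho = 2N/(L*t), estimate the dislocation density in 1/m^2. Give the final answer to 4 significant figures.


rho = 2N / (L * t)
L = 23.3 um = 2.33e-05 m, t = 297 nm = 2.97e-07 m
rho = 2 * 51 / (2.33e-05 * 2.97e-07)
rho = 1.474e+13 1/m^2


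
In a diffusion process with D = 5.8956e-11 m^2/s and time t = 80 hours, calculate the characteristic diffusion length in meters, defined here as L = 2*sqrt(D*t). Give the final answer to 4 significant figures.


t = 80 hr = 288000 s
Diffusion length = 2*sqrt(D*t)
= 2*sqrt(5.8956e-11 * 288000)
= 8.241e-03 m


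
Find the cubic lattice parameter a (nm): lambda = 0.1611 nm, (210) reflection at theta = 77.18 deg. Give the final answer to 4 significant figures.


d = lambda / (2*sin(theta))
d = 0.1611 / (2*sin(77.18 deg))
d = 0.0826093 nm
a = d * sqrt(h^2+k^2+l^2) = 0.0826093 * sqrt(5)
a = 0.1847 nm


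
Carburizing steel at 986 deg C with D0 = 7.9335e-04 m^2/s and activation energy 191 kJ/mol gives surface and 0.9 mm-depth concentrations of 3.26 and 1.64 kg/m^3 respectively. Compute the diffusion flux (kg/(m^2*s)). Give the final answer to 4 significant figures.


Step 1: D = D0 * exp(-Qd/(R*T))
T = 986 + 273.15 = 1259.15 K
D = 7.9335e-04 * exp(-191e3 / (8.314 * 1259.15)) = 9.45639e-12 m^2/s
Step 2: J = D * (C1 - C2) / dx
J = 9.45639e-12 * (3.26 - 1.64) / 9e-04
J = 1.702e-08 kg/(m^2*s)


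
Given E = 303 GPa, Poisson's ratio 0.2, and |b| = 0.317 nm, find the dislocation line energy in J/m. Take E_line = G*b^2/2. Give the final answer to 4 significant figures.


Step 1: G = E / (2*(1+nu))
G = 303 / (2*(1+0.2)) = 126.25 GPa = 1.2625e+11 Pa
Step 2: E_line = G*b^2/2
b = 0.317 nm = 3.17e-10 m
E_line = 0.5 * 1.2625e+11 * (3.17e-10)^2 = 6.343e-09 J/m


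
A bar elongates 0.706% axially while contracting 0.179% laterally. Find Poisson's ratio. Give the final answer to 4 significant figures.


nu = -epsilon_lat / epsilon_axial
Lateral strain is contraction (negative), so using magnitudes:
nu = 0.179 / 0.706
nu = 0.2535


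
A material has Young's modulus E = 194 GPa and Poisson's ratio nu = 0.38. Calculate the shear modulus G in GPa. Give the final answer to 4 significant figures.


G = E / (2*(1+nu))
G = 194 / (2*(1+0.38))
G = 70.29 GPa


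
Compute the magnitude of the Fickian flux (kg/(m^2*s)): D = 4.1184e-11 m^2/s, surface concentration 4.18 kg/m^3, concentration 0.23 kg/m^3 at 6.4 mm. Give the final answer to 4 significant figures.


J = -D * (dC/dx) = D * (C1 - C2) / dx
J = 4.1184e-11 * (4.18 - 0.23) / 6.4e-03
J = 2.542e-08 kg/(m^2*s)


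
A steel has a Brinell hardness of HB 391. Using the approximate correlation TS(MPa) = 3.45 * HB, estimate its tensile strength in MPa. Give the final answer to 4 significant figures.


TS (MPa) = 3.45 * HB
TS = 3.45 * 391
TS = 1349 MPa


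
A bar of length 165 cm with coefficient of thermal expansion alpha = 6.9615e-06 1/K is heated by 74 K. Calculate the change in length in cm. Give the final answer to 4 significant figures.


dL = L0 * alpha * dT
dL = 165 * 6.9615e-06 * 74
dL = 0.085 cm


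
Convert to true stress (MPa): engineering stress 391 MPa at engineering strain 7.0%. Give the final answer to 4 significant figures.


sigma_true = sigma_eng * (1 + epsilon_eng)
sigma_true = 391 * (1 + 0.07)
sigma_true = 418.4 MPa


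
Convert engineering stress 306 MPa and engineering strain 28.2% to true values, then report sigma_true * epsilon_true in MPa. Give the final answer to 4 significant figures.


sigma_true = sigma_eng * (1 + epsilon_eng)
sigma_true = 306 * (1 + 0.282) = 392.292 MPa
epsilon_true = ln(1 + epsilon_eng)
epsilon_true = ln(1 + 0.282) = 0.248421
sigma_true * epsilon_true = 392.292 * 0.248421 = 97.45 MPa


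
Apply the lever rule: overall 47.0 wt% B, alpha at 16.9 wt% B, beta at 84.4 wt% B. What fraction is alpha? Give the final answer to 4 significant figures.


f_alpha = (C_beta - C0) / (C_beta - C_alpha)
f_alpha = (84.4 - 47.0) / (84.4 - 16.9)
f_alpha = 0.5541


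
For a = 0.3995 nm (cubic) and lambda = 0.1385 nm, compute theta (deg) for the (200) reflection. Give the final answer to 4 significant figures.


d = a / sqrt(h^2+k^2+l^2)
d = 0.3995 / sqrt(4) = 0.19975 nm
lambda = 2*d*sin(theta)  =>  sin(theta) = lambda / (2*d)
sin(theta) = 0.1385 / (2 * 0.19975) = 0.346683
theta = 20.28 deg


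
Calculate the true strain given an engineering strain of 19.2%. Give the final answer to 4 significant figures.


epsilon_true = ln(1 + epsilon_eng)
epsilon_true = ln(1 + 0.192)
epsilon_true = 0.1756


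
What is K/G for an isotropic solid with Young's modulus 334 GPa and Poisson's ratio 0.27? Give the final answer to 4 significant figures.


G = E / (2*(1+nu))
G = 334 / (2*(1+0.27)) = 131.496 GPa
K = E / (3*(1-2*nu))
K = 334 / (3*(1-2*0.27)) = 242.029 GPa
K/G = 242.029 / 131.496 = 1.841


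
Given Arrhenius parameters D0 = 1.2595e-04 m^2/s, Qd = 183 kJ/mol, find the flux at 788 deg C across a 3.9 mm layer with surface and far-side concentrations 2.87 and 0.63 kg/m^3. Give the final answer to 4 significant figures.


Step 1: D = D0 * exp(-Qd/(R*T))
T = 788 + 273.15 = 1061.15 K
D = 1.2595e-04 * exp(-183e3 / (8.314 * 1061.15)) = 1.23532e-13 m^2/s
Step 2: J = D * (C1 - C2) / dx
J = 1.23532e-13 * (2.87 - 0.63) / 3.9e-03
J = 7.095e-11 kg/(m^2*s)


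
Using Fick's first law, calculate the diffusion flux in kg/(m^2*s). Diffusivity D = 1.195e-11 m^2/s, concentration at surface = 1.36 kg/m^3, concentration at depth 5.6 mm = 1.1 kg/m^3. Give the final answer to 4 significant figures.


J = -D * (dC/dx) = D * (C1 - C2) / dx
J = 1.195e-11 * (1.36 - 1.1) / 5.6e-03
J = 5.548e-10 kg/(m^2*s)


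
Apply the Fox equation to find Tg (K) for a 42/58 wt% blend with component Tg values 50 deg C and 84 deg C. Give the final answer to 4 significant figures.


1/Tg = w1/Tg1 + w2/Tg2 (in Kelvin)
Tg1 = 323.15 K, Tg2 = 357.15 K
1/Tg = 0.42/323.15 + 0.58/357.15
Tg = 342 K


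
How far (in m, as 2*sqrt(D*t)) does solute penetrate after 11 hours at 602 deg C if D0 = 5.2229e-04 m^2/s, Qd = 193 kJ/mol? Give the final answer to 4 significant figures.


Step 1: D = D0 * exp(-Qd/(R*T))
T = 875.15 K
D = 5.2229e-04 * exp(-193e3 / (8.314 * 875.15)) = 1.57762e-15 m^2/s
Step 2: L = 2*sqrt(D*t)
t = 11 h = 39600 s
L = 2*sqrt(1.57762e-15 * 39600) = 1.581e-05 m


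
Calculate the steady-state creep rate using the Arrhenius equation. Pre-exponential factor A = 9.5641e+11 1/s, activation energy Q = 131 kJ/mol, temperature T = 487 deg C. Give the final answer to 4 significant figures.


rate = A * exp(-Q / (R*T))
T = 487 + 273.15 = 760.15 K
rate = 9.5641e+11 * exp(-131e3 / (8.314 * 760.15))
rate = 951.7 1/s


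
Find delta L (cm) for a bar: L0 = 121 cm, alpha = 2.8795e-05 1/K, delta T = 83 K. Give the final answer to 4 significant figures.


dL = L0 * alpha * dT
dL = 121 * 2.8795e-05 * 83
dL = 0.2892 cm


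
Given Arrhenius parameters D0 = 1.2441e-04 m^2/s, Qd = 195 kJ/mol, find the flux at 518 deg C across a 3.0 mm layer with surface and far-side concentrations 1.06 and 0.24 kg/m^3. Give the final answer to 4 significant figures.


Step 1: D = D0 * exp(-Qd/(R*T))
T = 518 + 273.15 = 791.15 K
D = 1.2441e-04 * exp(-195e3 / (8.314 * 791.15)) = 1.65871e-17 m^2/s
Step 2: J = D * (C1 - C2) / dx
J = 1.65871e-17 * (1.06 - 0.24) / 3e-03
J = 4.534e-15 kg/(m^2*s)


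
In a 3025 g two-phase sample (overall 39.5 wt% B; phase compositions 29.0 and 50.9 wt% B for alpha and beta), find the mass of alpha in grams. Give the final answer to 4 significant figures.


f_alpha = (C_beta - C0) / (C_beta - C_alpha)
f_alpha = (50.9 - 39.5) / (50.9 - 29.0) = 0.520548
m_alpha = f_alpha * m_total = 0.520548 * 3025 = 1575 g


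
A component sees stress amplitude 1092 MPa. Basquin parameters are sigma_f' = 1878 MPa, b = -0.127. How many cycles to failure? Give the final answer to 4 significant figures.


sigma_a = sigma_f' * (2*Nf)^b
2*Nf = (sigma_a / sigma_f')^(1/b)
2*Nf = (1092 / 1878)^(1/-0.127)
2*Nf = 71.469
Nf = 35.73 cycles


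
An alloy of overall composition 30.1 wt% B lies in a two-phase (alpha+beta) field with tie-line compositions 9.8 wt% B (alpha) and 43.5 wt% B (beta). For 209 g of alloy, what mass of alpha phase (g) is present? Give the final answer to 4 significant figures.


f_alpha = (C_beta - C0) / (C_beta - C_alpha)
f_alpha = (43.5 - 30.1) / (43.5 - 9.8) = 0.397626
m_alpha = f_alpha * m_total = 0.397626 * 209 = 83.1 g


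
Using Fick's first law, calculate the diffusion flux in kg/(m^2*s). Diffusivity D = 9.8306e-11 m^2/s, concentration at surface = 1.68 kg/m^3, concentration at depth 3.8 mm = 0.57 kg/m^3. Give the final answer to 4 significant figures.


J = -D * (dC/dx) = D * (C1 - C2) / dx
J = 9.8306e-11 * (1.68 - 0.57) / 3.8e-03
J = 2.872e-08 kg/(m^2*s)


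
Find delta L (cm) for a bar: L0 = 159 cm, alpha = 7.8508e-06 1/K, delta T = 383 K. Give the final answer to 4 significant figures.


dL = L0 * alpha * dT
dL = 159 * 7.8508e-06 * 383
dL = 0.4781 cm


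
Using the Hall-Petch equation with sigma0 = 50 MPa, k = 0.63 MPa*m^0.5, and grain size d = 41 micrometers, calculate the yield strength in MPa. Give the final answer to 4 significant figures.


sigma_y = sigma0 + k / sqrt(d)
d = 41 um = 4.1e-05 m
sigma_y = 50 + 0.63 / sqrt(4.1e-05)
sigma_y = 148.4 MPa


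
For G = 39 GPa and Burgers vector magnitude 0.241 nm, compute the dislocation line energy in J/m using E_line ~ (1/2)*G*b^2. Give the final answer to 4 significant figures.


E = G*b^2/2
b = 0.241 nm = 2.41e-10 m
G = 39 GPa = 3.9e+10 Pa
E = 0.5 * 3.9e+10 * (2.41e-10)^2
E = 1.133e-09 J/m


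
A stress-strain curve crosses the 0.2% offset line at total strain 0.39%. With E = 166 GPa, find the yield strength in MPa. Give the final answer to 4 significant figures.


Offset strain = 0.002
Elastic strain at yield = total_strain - offset = 3.9e-03 - 0.002 = 1.9e-03
sigma_y = E * elastic_strain = 166000 * 1.9e-03
sigma_y = 315.4 MPa


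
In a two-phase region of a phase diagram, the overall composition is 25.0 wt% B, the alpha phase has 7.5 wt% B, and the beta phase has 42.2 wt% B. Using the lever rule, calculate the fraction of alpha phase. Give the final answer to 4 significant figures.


f_alpha = (C_beta - C0) / (C_beta - C_alpha)
f_alpha = (42.2 - 25.0) / (42.2 - 7.5)
f_alpha = 0.4957


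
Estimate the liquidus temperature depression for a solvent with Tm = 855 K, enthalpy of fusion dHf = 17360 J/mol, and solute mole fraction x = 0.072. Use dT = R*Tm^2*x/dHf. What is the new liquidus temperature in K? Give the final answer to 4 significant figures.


dT = R*Tm^2*x / dHf
dT = 8.314 * 855^2 * 0.072 / 17360
dT = 25.2072 K
T_new = 855 - 25.2072 = 829.8 K


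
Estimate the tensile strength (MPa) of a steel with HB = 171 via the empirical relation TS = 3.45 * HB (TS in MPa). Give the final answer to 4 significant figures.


TS (MPa) = 3.45 * HB
TS = 3.45 * 171
TS = 590 MPa


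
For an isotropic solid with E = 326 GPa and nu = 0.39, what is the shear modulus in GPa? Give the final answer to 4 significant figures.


G = E / (2*(1+nu))
G = 326 / (2*(1+0.39))
G = 117.3 GPa


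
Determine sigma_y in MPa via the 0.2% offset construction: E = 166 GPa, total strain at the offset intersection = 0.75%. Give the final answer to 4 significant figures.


Offset strain = 0.002
Elastic strain at yield = total_strain - offset = 7.5e-03 - 0.002 = 5.5e-03
sigma_y = E * elastic_strain = 166000 * 5.5e-03
sigma_y = 913 MPa


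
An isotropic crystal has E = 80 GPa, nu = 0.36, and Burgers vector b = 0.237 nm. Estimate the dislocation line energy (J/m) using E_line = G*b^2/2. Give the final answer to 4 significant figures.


Step 1: G = E / (2*(1+nu))
G = 80 / (2*(1+0.36)) = 29.4118 GPa = 2.94118e+10 Pa
Step 2: E_line = G*b^2/2
b = 0.237 nm = 2.37e-10 m
E_line = 0.5 * 2.94118e+10 * (2.37e-10)^2 = 8.26e-10 J/m


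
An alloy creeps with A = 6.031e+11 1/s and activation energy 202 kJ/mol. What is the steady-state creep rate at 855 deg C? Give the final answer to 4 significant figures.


rate = A * exp(-Q / (R*T))
T = 855 + 273.15 = 1128.15 K
rate = 6.031e+11 * exp(-202e3 / (8.314 * 1128.15))
rate = 267.4 1/s


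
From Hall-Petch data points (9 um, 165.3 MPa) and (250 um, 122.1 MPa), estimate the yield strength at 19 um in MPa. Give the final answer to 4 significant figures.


sigma_y = sigma0 + k / sqrt(d)
1/sqrt(d1) = 1/sqrt(9e-06) = 333.333;  1/sqrt(d2) = 63.2456
k = (sigma1 - sigma2) / (1/sqrt(d1) - 1/sqrt(d2)) = (165.3 - 122.1) / (333.333 - 63.2456) = 0.159948 MPa*m^0.5
sigma0 = sigma1 - k/sqrt(d1) = 165.3 - 0.159948*333.333 = 111.984 MPa
sigma_y(d3) = 111.984 + 0.159948 / sqrt(1.9e-05) = 148.7 MPa


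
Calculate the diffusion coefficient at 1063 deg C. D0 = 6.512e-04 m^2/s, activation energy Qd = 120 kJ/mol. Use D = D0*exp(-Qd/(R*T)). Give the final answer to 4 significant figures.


D = D0 * exp(-Qd / (R*T))
T = 1336.15 K
D = 6.512e-04 * exp(-120e3 / (8.314 * 1336.15))
D = 1.325e-08 m^2/s


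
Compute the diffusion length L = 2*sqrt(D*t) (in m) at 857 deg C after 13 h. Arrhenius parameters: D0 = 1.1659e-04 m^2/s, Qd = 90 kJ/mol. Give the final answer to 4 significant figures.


Step 1: D = D0 * exp(-Qd/(R*T))
T = 1130.15 K
D = 1.1659e-04 * exp(-90e3 / (8.314 * 1130.15)) = 8.0683e-09 m^2/s
Step 2: L = 2*sqrt(D*t)
t = 13 h = 46800 s
L = 2*sqrt(8.0683e-09 * 46800) = 0.03886 m


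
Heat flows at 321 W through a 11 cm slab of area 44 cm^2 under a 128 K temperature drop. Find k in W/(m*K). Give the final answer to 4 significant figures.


k = Q*L / (A*dT)
L = 0.11 m, A = 4.4e-03 m^2
k = 321 * 0.11 / (4.4e-03 * 128)
k = 62.7 W/(m*K)


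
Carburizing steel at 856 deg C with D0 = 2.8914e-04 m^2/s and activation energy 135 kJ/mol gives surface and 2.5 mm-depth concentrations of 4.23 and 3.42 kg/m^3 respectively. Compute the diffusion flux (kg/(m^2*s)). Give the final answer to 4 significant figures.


Step 1: D = D0 * exp(-Qd/(R*T))
T = 856 + 273.15 = 1129.15 K
D = 2.8914e-04 * exp(-135e3 / (8.314 * 1129.15)) = 1.64348e-10 m^2/s
Step 2: J = D * (C1 - C2) / dx
J = 1.64348e-10 * (4.23 - 3.42) / 2.5e-03
J = 5.325e-08 kg/(m^2*s)


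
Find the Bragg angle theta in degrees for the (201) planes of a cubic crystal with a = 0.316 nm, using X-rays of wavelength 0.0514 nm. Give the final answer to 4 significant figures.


d = a / sqrt(h^2+k^2+l^2)
d = 0.316 / sqrt(5) = 0.141319 nm
lambda = 2*d*sin(theta)  =>  sin(theta) = lambda / (2*d)
sin(theta) = 0.0514 / (2 * 0.141319) = 0.181857
theta = 10.48 deg


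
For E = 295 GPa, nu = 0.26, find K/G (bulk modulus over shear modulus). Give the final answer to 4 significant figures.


G = E / (2*(1+nu))
G = 295 / (2*(1+0.26)) = 117.063 GPa
K = E / (3*(1-2*nu))
K = 295 / (3*(1-2*0.26)) = 204.861 GPa
K/G = 204.861 / 117.063 = 1.75


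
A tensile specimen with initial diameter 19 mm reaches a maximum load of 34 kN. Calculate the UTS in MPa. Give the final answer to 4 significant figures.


A0 = pi*(d/2)^2 = pi*(19/2)^2 = 283.529 mm^2
UTS = F_max / A0 = 34*1000 / 283.529
UTS = 119.9 MPa


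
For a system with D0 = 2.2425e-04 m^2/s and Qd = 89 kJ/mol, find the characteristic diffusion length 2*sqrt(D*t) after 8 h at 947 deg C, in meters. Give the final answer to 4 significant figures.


Step 1: D = D0 * exp(-Qd/(R*T))
T = 1220.15 K
D = 2.2425e-04 * exp(-89e3 / (8.314 * 1220.15)) = 3.47139e-08 m^2/s
Step 2: L = 2*sqrt(D*t)
t = 8 h = 28800 s
L = 2*sqrt(3.47139e-08 * 28800) = 0.06324 m


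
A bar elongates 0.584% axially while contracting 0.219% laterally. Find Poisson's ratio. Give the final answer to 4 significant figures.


nu = -epsilon_lat / epsilon_axial
Lateral strain is contraction (negative), so using magnitudes:
nu = 0.219 / 0.584
nu = 0.375


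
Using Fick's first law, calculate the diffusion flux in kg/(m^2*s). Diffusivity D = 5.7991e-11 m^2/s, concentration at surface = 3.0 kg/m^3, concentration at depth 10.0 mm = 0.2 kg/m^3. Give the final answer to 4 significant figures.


J = -D * (dC/dx) = D * (C1 - C2) / dx
J = 5.7991e-11 * (3.0 - 0.2) / 0.01
J = 1.624e-08 kg/(m^2*s)


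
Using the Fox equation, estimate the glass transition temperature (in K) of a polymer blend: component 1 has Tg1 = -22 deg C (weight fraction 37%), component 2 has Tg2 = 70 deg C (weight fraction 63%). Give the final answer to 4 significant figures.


1/Tg = w1/Tg1 + w2/Tg2 (in Kelvin)
Tg1 = 251.15 K, Tg2 = 343.15 K
1/Tg = 0.37/251.15 + 0.63/343.15
Tg = 302.2 K


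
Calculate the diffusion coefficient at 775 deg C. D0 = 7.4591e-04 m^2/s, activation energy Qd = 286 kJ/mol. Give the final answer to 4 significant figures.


D = D0 * exp(-Qd / (R*T))
T = 1048.15 K
D = 7.4591e-04 * exp(-286e3 / (8.314 * 1048.15))
D = 4.162e-18 m^2/s


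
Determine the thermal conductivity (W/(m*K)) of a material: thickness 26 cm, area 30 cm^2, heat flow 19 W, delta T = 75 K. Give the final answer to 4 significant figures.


k = Q*L / (A*dT)
L = 0.26 m, A = 3e-03 m^2
k = 19 * 0.26 / (3e-03 * 75)
k = 21.96 W/(m*K)


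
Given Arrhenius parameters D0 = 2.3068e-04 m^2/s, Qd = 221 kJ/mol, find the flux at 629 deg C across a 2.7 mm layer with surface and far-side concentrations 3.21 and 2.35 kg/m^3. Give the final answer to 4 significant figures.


Step 1: D = D0 * exp(-Qd/(R*T))
T = 629 + 273.15 = 902.15 K
D = 2.3068e-04 * exp(-221e3 / (8.314 * 902.15)) = 3.68646e-17 m^2/s
Step 2: J = D * (C1 - C2) / dx
J = 3.68646e-17 * (3.21 - 2.35) / 2.7e-03
J = 1.174e-14 kg/(m^2*s)


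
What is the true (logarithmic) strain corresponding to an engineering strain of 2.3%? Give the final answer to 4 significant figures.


epsilon_true = ln(1 + epsilon_eng)
epsilon_true = ln(1 + 0.023)
epsilon_true = 0.02274


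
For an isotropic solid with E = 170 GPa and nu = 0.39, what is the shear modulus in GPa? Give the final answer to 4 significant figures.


G = E / (2*(1+nu))
G = 170 / (2*(1+0.39))
G = 61.15 GPa


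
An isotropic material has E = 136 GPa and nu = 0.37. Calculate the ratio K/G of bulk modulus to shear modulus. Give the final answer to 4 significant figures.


G = E / (2*(1+nu))
G = 136 / (2*(1+0.37)) = 49.635 GPa
K = E / (3*(1-2*nu))
K = 136 / (3*(1-2*0.37)) = 174.359 GPa
K/G = 174.359 / 49.635 = 3.513


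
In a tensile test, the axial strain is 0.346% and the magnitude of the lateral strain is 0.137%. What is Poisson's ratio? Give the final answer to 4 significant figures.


nu = -epsilon_lat / epsilon_axial
Lateral strain is contraction (negative), so using magnitudes:
nu = 0.137 / 0.346
nu = 0.396


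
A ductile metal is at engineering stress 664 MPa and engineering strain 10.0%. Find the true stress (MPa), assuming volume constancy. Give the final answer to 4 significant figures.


sigma_true = sigma_eng * (1 + epsilon_eng)
sigma_true = 664 * (1 + 0.1)
sigma_true = 730.4 MPa


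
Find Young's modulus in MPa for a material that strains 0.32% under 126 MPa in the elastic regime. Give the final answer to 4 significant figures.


E = sigma / epsilon
epsilon = 0.32% = 3.2e-03
E = 126 / 3.2e-03
E = 39380 MPa


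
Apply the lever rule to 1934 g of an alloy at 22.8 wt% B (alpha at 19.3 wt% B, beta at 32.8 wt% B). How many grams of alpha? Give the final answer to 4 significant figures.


f_alpha = (C_beta - C0) / (C_beta - C_alpha)
f_alpha = (32.8 - 22.8) / (32.8 - 19.3) = 0.740741
m_alpha = f_alpha * m_total = 0.740741 * 1934 = 1433 g


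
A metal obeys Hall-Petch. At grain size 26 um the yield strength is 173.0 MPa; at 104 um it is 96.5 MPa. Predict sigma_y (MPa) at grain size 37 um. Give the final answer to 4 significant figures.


sigma_y = sigma0 + k / sqrt(d)
1/sqrt(d1) = 1/sqrt(2.6e-05) = 196.116;  1/sqrt(d2) = 98.0581
k = (sigma1 - sigma2) / (1/sqrt(d1) - 1/sqrt(d2)) = (173.0 - 96.5) / (196.116 - 98.0581) = 0.78015 MPa*m^0.5
sigma0 = sigma1 - k/sqrt(d1) = 173.0 - 0.78015*196.116 = 20 MPa
sigma_y(d3) = 20 + 0.78015 / sqrt(3.7e-05) = 148.3 MPa


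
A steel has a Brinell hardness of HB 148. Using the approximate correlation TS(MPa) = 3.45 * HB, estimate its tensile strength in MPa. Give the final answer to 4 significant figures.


TS (MPa) = 3.45 * HB
TS = 3.45 * 148
TS = 510.6 MPa


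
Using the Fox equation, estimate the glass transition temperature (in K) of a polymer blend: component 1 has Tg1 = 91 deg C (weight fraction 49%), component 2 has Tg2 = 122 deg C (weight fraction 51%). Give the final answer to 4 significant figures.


1/Tg = w1/Tg1 + w2/Tg2 (in Kelvin)
Tg1 = 364.15 K, Tg2 = 395.15 K
1/Tg = 0.49/364.15 + 0.51/395.15
Tg = 379.3 K


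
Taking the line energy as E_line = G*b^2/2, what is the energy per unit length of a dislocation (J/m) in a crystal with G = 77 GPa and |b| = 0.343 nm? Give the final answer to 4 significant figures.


E = G*b^2/2
b = 0.343 nm = 3.43e-10 m
G = 77 GPa = 7.7e+10 Pa
E = 0.5 * 7.7e+10 * (3.43e-10)^2
E = 4.529e-09 J/m


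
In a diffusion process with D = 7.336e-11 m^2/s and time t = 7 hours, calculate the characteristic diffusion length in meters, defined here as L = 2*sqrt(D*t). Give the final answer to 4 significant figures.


t = 7 hr = 25200 s
Diffusion length = 2*sqrt(D*t)
= 2*sqrt(7.336e-11 * 25200)
= 2.719e-03 m


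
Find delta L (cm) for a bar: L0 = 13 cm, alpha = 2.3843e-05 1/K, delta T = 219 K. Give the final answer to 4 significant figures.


dL = L0 * alpha * dT
dL = 13 * 2.3843e-05 * 219
dL = 0.06788 cm


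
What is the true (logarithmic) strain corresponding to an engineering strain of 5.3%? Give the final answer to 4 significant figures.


epsilon_true = ln(1 + epsilon_eng)
epsilon_true = ln(1 + 0.053)
epsilon_true = 0.05164


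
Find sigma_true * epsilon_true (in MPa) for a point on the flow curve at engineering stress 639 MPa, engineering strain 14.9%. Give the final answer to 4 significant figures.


sigma_true = sigma_eng * (1 + epsilon_eng)
sigma_true = 639 * (1 + 0.149) = 734.211 MPa
epsilon_true = ln(1 + epsilon_eng)
epsilon_true = ln(1 + 0.149) = 0.138892
sigma_true * epsilon_true = 734.211 * 0.138892 = 102 MPa


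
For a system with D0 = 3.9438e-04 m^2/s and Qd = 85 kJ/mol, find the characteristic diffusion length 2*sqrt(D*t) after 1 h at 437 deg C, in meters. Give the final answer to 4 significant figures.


Step 1: D = D0 * exp(-Qd/(R*T))
T = 710.15 K
D = 3.9438e-04 * exp(-85e3 / (8.314 * 710.15)) = 2.20581e-10 m^2/s
Step 2: L = 2*sqrt(D*t)
t = 1 h = 3600 s
L = 2*sqrt(2.20581e-10 * 3600) = 1.782e-03 m


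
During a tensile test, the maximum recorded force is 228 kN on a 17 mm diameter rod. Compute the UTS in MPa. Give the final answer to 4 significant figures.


A0 = pi*(d/2)^2 = pi*(17/2)^2 = 226.98 mm^2
UTS = F_max / A0 = 228*1000 / 226.98
UTS = 1004 MPa


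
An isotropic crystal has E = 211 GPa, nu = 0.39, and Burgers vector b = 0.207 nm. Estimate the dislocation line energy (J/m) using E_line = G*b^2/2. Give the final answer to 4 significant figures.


Step 1: G = E / (2*(1+nu))
G = 211 / (2*(1+0.39)) = 75.8993 GPa = 7.58993e+10 Pa
Step 2: E_line = G*b^2/2
b = 0.207 nm = 2.07e-10 m
E_line = 0.5 * 7.58993e+10 * (2.07e-10)^2 = 1.626e-09 J/m


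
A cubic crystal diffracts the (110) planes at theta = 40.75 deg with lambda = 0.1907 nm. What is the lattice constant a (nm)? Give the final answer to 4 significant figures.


d = lambda / (2*sin(theta))
d = 0.1907 / (2*sin(40.75 deg))
d = 0.146072 nm
a = d * sqrt(h^2+k^2+l^2) = 0.146072 * sqrt(2)
a = 0.2066 nm


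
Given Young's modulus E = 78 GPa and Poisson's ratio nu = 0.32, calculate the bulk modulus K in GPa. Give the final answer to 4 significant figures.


K = E / (3*(1-2*nu))
K = 78 / (3*(1-2*0.32))
K = 72.22 GPa


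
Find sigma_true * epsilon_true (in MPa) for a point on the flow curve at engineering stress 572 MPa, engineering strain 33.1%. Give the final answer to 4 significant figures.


sigma_true = sigma_eng * (1 + epsilon_eng)
sigma_true = 572 * (1 + 0.331) = 761.332 MPa
epsilon_true = ln(1 + epsilon_eng)
epsilon_true = ln(1 + 0.331) = 0.285931
sigma_true * epsilon_true = 761.332 * 0.285931 = 217.7 MPa


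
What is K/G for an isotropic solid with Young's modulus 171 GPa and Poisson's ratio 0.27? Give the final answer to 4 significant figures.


G = E / (2*(1+nu))
G = 171 / (2*(1+0.27)) = 67.3228 GPa
K = E / (3*(1-2*nu))
K = 171 / (3*(1-2*0.27)) = 123.913 GPa
K/G = 123.913 / 67.3228 = 1.841


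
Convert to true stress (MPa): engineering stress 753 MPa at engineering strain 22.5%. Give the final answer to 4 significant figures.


sigma_true = sigma_eng * (1 + epsilon_eng)
sigma_true = 753 * (1 + 0.225)
sigma_true = 922.4 MPa


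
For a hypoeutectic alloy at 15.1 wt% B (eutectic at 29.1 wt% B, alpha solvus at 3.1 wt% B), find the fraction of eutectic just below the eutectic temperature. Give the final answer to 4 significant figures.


f_primary = (C_e - C0) / (C_e - C_alpha_max)
f_primary = (29.1 - 15.1) / (29.1 - 3.1)
f_primary = 0.538462
f_eutectic = 1 - 0.538462 = 0.4615


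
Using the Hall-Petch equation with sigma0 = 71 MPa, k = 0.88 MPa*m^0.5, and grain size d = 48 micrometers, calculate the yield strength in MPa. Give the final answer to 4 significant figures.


sigma_y = sigma0 + k / sqrt(d)
d = 48 um = 4.8e-05 m
sigma_y = 71 + 0.88 / sqrt(4.8e-05)
sigma_y = 198 MPa


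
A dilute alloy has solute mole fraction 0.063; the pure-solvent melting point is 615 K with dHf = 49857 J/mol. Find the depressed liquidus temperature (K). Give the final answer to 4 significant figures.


dT = R*Tm^2*x / dHf
dT = 8.314 * 615^2 * 0.063 / 49857
dT = 3.97351 K
T_new = 615 - 3.97351 = 611 K


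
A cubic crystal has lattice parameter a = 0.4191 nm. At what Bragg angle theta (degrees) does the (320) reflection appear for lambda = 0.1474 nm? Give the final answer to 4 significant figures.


d = a / sqrt(h^2+k^2+l^2)
d = 0.4191 / sqrt(13) = 0.116237 nm
lambda = 2*d*sin(theta)  =>  sin(theta) = lambda / (2*d)
sin(theta) = 0.1474 / (2 * 0.116237) = 0.634047
theta = 39.35 deg


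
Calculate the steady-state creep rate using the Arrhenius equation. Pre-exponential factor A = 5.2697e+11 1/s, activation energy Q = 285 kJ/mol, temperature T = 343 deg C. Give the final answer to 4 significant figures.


rate = A * exp(-Q / (R*T))
T = 343 + 273.15 = 616.15 K
rate = 5.2697e+11 * exp(-285e3 / (8.314 * 616.15))
rate = 3.629e-13 1/s


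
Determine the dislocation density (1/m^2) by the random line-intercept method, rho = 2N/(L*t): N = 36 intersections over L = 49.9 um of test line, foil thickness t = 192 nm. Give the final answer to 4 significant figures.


rho = 2N / (L * t)
L = 49.9 um = 4.99e-05 m, t = 192 nm = 1.92e-07 m
rho = 2 * 36 / (4.99e-05 * 1.92e-07)
rho = 7.515e+12 1/m^2


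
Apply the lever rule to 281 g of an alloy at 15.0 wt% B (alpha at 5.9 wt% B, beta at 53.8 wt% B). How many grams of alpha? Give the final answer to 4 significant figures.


f_alpha = (C_beta - C0) / (C_beta - C_alpha)
f_alpha = (53.8 - 15.0) / (53.8 - 5.9) = 0.810021
m_alpha = f_alpha * m_total = 0.810021 * 281 = 227.6 g


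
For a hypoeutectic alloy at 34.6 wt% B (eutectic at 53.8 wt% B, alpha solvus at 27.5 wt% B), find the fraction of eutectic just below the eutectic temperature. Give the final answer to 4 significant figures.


f_primary = (C_e - C0) / (C_e - C_alpha_max)
f_primary = (53.8 - 34.6) / (53.8 - 27.5)
f_primary = 0.730038
f_eutectic = 1 - 0.730038 = 0.27


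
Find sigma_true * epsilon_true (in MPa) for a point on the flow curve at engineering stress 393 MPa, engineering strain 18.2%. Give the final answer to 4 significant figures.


sigma_true = sigma_eng * (1 + epsilon_eng)
sigma_true = 393 * (1 + 0.182) = 464.526 MPa
epsilon_true = ln(1 + epsilon_eng)
epsilon_true = ln(1 + 0.182) = 0.167208
sigma_true * epsilon_true = 464.526 * 0.167208 = 77.67 MPa


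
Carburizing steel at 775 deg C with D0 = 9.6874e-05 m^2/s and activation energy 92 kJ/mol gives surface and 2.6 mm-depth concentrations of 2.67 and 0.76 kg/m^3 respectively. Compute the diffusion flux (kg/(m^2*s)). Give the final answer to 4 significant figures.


Step 1: D = D0 * exp(-Qd/(R*T))
T = 775 + 273.15 = 1048.15 K
D = 9.6874e-05 * exp(-92e3 / (8.314 * 1048.15)) = 2.51892e-09 m^2/s
Step 2: J = D * (C1 - C2) / dx
J = 2.51892e-09 * (2.67 - 0.76) / 2.6e-03
J = 1.85e-06 kg/(m^2*s)


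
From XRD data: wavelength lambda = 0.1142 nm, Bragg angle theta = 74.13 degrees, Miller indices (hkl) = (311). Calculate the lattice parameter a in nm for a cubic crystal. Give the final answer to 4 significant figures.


d = lambda / (2*sin(theta))
d = 0.1142 / (2*sin(74.13 deg))
d = 0.0593626 nm
a = d * sqrt(h^2+k^2+l^2) = 0.0593626 * sqrt(11)
a = 0.1969 nm


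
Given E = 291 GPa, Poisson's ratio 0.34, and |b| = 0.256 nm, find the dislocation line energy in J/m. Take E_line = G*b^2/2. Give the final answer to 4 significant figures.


Step 1: G = E / (2*(1+nu))
G = 291 / (2*(1+0.34)) = 108.582 GPa = 1.08582e+11 Pa
Step 2: E_line = G*b^2/2
b = 0.256 nm = 2.56e-10 m
E_line = 0.5 * 1.08582e+11 * (2.56e-10)^2 = 3.558e-09 J/m


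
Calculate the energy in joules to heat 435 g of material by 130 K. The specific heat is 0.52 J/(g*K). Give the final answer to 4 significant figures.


Q = m * cp * dT
Q = 435 * 0.52 * 130
Q = 29410 J


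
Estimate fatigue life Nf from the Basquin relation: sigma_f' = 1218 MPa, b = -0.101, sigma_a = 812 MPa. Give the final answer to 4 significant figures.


sigma_a = sigma_f' * (2*Nf)^b
2*Nf = (sigma_a / sigma_f')^(1/b)
2*Nf = (812 / 1218)^(1/-0.101)
2*Nf = 55.3959
Nf = 27.7 cycles


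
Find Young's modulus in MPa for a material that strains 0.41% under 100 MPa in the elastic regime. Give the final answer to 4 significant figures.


E = sigma / epsilon
epsilon = 0.41% = 4.1e-03
E = 100 / 4.1e-03
E = 24390 MPa


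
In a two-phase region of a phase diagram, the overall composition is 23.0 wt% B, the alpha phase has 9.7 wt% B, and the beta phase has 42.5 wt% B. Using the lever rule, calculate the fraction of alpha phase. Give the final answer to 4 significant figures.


f_alpha = (C_beta - C0) / (C_beta - C_alpha)
f_alpha = (42.5 - 23.0) / (42.5 - 9.7)
f_alpha = 0.5945


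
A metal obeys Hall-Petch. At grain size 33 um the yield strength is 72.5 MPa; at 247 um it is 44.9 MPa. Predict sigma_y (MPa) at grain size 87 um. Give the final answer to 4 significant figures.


sigma_y = sigma0 + k / sqrt(d)
1/sqrt(d1) = 1/sqrt(3.3e-05) = 174.078;  1/sqrt(d2) = 63.6285
k = (sigma1 - sigma2) / (1/sqrt(d1) - 1/sqrt(d2)) = (72.5 - 44.9) / (174.078 - 63.6285) = 0.249889 MPa*m^0.5
sigma0 = sigma1 - k/sqrt(d1) = 72.5 - 0.249889*174.078 = 29 MPa
sigma_y(d3) = 29 + 0.249889 / sqrt(8.7e-05) = 55.79 MPa


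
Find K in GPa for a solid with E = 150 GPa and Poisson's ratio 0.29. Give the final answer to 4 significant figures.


K = E / (3*(1-2*nu))
K = 150 / (3*(1-2*0.29))
K = 119 GPa


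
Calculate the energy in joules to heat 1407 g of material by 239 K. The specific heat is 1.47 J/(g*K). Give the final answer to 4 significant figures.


Q = m * cp * dT
Q = 1407 * 1.47 * 239
Q = 494300 J


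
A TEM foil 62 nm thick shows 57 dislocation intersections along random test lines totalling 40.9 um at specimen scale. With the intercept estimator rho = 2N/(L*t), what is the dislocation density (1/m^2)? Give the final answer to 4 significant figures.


rho = 2N / (L * t)
L = 40.9 um = 4.09e-05 m, t = 62 nm = 6.2e-08 m
rho = 2 * 57 / (4.09e-05 * 6.2e-08)
rho = 4.496e+13 1/m^2


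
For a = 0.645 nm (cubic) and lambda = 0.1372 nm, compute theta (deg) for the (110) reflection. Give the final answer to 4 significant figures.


d = a / sqrt(h^2+k^2+l^2)
d = 0.645 / sqrt(2) = 0.456084 nm
lambda = 2*d*sin(theta)  =>  sin(theta) = lambda / (2*d)
sin(theta) = 0.1372 / (2 * 0.456084) = 0.150411
theta = 8.651 deg


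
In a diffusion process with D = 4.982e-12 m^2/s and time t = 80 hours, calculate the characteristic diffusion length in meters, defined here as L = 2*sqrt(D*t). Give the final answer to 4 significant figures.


t = 80 hr = 288000 s
Diffusion length = 2*sqrt(D*t)
= 2*sqrt(4.982e-12 * 288000)
= 2.396e-03 m


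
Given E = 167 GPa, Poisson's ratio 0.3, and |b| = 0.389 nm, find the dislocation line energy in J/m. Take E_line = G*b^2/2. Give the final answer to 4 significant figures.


Step 1: G = E / (2*(1+nu))
G = 167 / (2*(1+0.3)) = 64.2308 GPa = 6.42308e+10 Pa
Step 2: E_line = G*b^2/2
b = 0.389 nm = 3.89e-10 m
E_line = 0.5 * 6.42308e+10 * (3.89e-10)^2 = 4.86e-09 J/m


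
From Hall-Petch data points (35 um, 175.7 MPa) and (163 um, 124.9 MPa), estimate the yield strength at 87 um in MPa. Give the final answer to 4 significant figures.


sigma_y = sigma0 + k / sqrt(d)
1/sqrt(d1) = 1/sqrt(3.5e-05) = 169.031;  1/sqrt(d2) = 78.326
k = (sigma1 - sigma2) / (1/sqrt(d1) - 1/sqrt(d2)) = (175.7 - 124.9) / (169.031 - 78.326) = 0.560059 MPa*m^0.5
sigma0 = sigma1 - k/sqrt(d1) = 175.7 - 0.560059*169.031 = 81.0328 MPa
sigma_y(d3) = 81.0328 + 0.560059 / sqrt(8.7e-05) = 141.1 MPa


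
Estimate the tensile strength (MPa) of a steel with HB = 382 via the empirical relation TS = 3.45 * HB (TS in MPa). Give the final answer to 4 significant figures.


TS (MPa) = 3.45 * HB
TS = 3.45 * 382
TS = 1318 MPa


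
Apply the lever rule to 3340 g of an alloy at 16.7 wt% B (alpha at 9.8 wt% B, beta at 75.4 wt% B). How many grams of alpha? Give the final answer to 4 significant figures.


f_alpha = (C_beta - C0) / (C_beta - C_alpha)
f_alpha = (75.4 - 16.7) / (75.4 - 9.8) = 0.894817
m_alpha = f_alpha * m_total = 0.894817 * 3340 = 2989 g


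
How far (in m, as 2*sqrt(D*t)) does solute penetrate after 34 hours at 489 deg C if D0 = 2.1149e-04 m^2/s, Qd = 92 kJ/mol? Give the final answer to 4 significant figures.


Step 1: D = D0 * exp(-Qd/(R*T))
T = 762.15 K
D = 2.1149e-04 * exp(-92e3 / (8.314 * 762.15)) = 1.04655e-10 m^2/s
Step 2: L = 2*sqrt(D*t)
t = 34 h = 122400 s
L = 2*sqrt(1.04655e-10 * 122400) = 7.158e-03 m


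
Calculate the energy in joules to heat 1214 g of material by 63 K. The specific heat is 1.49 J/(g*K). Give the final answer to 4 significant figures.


Q = m * cp * dT
Q = 1214 * 1.49 * 63
Q = 114000 J


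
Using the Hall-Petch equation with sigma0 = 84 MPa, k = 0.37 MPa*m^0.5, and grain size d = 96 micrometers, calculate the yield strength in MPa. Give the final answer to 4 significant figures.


sigma_y = sigma0 + k / sqrt(d)
d = 96 um = 9.6e-05 m
sigma_y = 84 + 0.37 / sqrt(9.6e-05)
sigma_y = 121.8 MPa


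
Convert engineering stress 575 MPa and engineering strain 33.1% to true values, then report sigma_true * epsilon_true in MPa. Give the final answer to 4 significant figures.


sigma_true = sigma_eng * (1 + epsilon_eng)
sigma_true = 575 * (1 + 0.331) = 765.325 MPa
epsilon_true = ln(1 + epsilon_eng)
epsilon_true = ln(1 + 0.331) = 0.285931
sigma_true * epsilon_true = 765.325 * 0.285931 = 218.8 MPa


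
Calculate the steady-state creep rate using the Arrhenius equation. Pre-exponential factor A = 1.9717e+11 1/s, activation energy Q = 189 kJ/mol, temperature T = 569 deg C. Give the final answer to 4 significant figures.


rate = A * exp(-Q / (R*T))
T = 569 + 273.15 = 842.15 K
rate = 1.9717e+11 * exp(-189e3 / (8.314 * 842.15))
rate = 0.3729 1/s


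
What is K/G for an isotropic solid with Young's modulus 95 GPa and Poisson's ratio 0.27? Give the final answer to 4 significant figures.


G = E / (2*(1+nu))
G = 95 / (2*(1+0.27)) = 37.4016 GPa
K = E / (3*(1-2*nu))
K = 95 / (3*(1-2*0.27)) = 68.8406 GPa
K/G = 68.8406 / 37.4016 = 1.841


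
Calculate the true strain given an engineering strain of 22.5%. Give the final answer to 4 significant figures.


epsilon_true = ln(1 + epsilon_eng)
epsilon_true = ln(1 + 0.225)
epsilon_true = 0.2029


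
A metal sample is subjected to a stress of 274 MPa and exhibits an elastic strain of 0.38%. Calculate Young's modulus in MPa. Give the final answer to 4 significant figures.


E = sigma / epsilon
epsilon = 0.38% = 3.8e-03
E = 274 / 3.8e-03
E = 72110 MPa


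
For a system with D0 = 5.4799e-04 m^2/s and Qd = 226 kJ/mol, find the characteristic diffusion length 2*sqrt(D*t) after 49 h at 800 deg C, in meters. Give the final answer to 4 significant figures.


Step 1: D = D0 * exp(-Qd/(R*T))
T = 1073.15 K
D = 5.4799e-04 * exp(-226e3 / (8.314 * 1073.15)) = 5.47044e-15 m^2/s
Step 2: L = 2*sqrt(D*t)
t = 49 h = 176400 s
L = 2*sqrt(5.47044e-15 * 176400) = 6.213e-05 m


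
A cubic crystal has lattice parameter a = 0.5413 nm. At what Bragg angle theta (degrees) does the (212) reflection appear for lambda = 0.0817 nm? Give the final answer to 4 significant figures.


d = a / sqrt(h^2+k^2+l^2)
d = 0.5413 / sqrt(9) = 0.180433 nm
lambda = 2*d*sin(theta)  =>  sin(theta) = lambda / (2*d)
sin(theta) = 0.0817 / (2 * 0.180433) = 0.226399
theta = 13.09 deg


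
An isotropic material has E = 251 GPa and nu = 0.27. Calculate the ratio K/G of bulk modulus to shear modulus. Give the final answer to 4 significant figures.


G = E / (2*(1+nu))
G = 251 / (2*(1+0.27)) = 98.8189 GPa
K = E / (3*(1-2*nu))
K = 251 / (3*(1-2*0.27)) = 181.884 GPa
K/G = 181.884 / 98.8189 = 1.841


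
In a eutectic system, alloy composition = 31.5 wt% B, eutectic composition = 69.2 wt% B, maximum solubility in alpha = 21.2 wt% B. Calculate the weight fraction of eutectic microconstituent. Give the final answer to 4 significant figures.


f_primary = (C_e - C0) / (C_e - C_alpha_max)
f_primary = (69.2 - 31.5) / (69.2 - 21.2)
f_primary = 0.785417
f_eutectic = 1 - 0.785417 = 0.2146


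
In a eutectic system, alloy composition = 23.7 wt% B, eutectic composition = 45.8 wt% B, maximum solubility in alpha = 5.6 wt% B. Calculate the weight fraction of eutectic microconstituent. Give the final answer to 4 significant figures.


f_primary = (C_e - C0) / (C_e - C_alpha_max)
f_primary = (45.8 - 23.7) / (45.8 - 5.6)
f_primary = 0.549751
f_eutectic = 1 - 0.549751 = 0.4502


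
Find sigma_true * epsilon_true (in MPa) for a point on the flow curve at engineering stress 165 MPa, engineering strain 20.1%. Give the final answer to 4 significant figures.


sigma_true = sigma_eng * (1 + epsilon_eng)
sigma_true = 165 * (1 + 0.201) = 198.165 MPa
epsilon_true = ln(1 + epsilon_eng)
epsilon_true = ln(1 + 0.201) = 0.183155
sigma_true * epsilon_true = 198.165 * 0.183155 = 36.29 MPa


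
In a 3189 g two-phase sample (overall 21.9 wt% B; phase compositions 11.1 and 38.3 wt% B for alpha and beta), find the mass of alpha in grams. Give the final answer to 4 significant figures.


f_alpha = (C_beta - C0) / (C_beta - C_alpha)
f_alpha = (38.3 - 21.9) / (38.3 - 11.1) = 0.602941
m_alpha = f_alpha * m_total = 0.602941 * 3189 = 1923 g


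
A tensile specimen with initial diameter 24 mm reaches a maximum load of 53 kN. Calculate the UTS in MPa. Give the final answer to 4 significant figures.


A0 = pi*(d/2)^2 = pi*(24/2)^2 = 452.389 mm^2
UTS = F_max / A0 = 53*1000 / 452.389
UTS = 117.2 MPa


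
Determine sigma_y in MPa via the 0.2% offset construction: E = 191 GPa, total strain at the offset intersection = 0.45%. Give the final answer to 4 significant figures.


Offset strain = 0.002
Elastic strain at yield = total_strain - offset = 4.5e-03 - 0.002 = 2.5e-03
sigma_y = E * elastic_strain = 191000 * 2.5e-03
sigma_y = 477.5 MPa
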